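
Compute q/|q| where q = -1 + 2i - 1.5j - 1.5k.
-0.3244 + 0.6489i - 0.4867j - 0.4867k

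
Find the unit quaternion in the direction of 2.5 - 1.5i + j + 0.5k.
0.8006 - 0.4804i + 0.3203j + 0.1601k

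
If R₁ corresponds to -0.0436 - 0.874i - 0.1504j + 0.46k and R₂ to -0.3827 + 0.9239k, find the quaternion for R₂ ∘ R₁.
-0.4083 + 0.4734i - 0.7499j - 0.2163k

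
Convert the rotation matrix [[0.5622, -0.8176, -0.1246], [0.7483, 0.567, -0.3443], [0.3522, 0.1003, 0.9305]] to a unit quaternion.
0.8746 + 0.1271i - 0.1363j + 0.4476k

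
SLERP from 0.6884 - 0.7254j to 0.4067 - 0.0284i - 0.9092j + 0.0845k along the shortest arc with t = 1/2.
0.556 - 0.0144i - 0.8299j + 0.0429k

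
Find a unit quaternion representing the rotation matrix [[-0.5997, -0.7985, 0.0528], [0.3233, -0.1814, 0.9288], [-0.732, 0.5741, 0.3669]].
0.3827 - 0.2317i + 0.5127j + 0.7328k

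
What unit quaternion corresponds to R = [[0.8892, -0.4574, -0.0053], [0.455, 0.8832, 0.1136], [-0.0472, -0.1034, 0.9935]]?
0.9703 - 0.0559i + 0.0108j + 0.2351k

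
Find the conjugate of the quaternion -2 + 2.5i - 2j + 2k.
-2 - 2.5i + 2j - 2k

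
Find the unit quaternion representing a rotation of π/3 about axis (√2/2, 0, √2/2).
0.866 + 0.3536i + 0.3536k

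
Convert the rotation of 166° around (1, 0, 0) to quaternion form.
0.1219 + 0.9925i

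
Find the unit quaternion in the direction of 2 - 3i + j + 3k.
0.417 - 0.6255i + 0.2085j + 0.6255k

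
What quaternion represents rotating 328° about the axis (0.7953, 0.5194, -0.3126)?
-0.9613 + 0.2192i + 0.1432j - 0.0862k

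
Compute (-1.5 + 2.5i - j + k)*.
-1.5 - 2.5i + j - k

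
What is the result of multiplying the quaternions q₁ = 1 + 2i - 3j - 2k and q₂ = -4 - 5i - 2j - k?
-2 - 14i + 22j - 12k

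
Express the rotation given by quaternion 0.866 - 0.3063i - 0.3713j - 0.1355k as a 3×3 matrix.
[[0.6876, 0.4621, -0.5601], [-0.0072, 0.7756, 0.6311], [0.7261, -0.4299, 0.5366]]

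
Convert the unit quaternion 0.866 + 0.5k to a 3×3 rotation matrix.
[[0.5, -0.866, 0], [0.866, 0.5, 0], [0, 0, 1]]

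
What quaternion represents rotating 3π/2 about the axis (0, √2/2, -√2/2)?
-0.7071 + 0.5j - 0.5k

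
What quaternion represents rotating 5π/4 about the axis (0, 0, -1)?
-0.3827 - 0.9239k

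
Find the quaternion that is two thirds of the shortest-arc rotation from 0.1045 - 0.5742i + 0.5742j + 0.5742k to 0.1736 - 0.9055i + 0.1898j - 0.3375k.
0.1724 - 0.9112i + 0.3736j - 0.0225k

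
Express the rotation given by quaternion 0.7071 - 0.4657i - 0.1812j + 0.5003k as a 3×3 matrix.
[[0.4337, -0.5388, -0.7222], [0.8763, 0.0656, 0.4773], [-0.2097, -0.8399, 0.5006]]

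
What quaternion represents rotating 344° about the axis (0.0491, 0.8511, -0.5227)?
-0.9903 + 0.0068i + 0.1185j - 0.0727k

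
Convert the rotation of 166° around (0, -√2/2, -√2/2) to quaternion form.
0.1219 - 0.7018j - 0.7018k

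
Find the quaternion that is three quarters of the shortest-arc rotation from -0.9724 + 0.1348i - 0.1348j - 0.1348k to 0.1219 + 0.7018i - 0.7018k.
-0.2468 + 0.6843i - 0.0495j - 0.6843k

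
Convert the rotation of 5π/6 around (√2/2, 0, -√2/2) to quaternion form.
0.2588 + 0.683i - 0.683k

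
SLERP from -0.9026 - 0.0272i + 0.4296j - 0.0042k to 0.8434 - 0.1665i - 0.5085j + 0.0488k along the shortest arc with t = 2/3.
-0.8679 + 0.1024i + 0.4848j - 0.0341k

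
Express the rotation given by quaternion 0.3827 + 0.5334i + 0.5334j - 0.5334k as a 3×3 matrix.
[[-0.1381, 0.9773, -0.1608], [0.1608, -0.1381, -0.9773], [-0.9773, -0.1608, -0.1381]]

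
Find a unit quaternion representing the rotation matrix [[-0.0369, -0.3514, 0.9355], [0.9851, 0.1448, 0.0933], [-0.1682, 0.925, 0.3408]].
0.6018 + 0.3455i + 0.4585j + 0.5552k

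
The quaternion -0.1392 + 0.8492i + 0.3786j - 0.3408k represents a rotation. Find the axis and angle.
axis = (0.8575, 0.3823, -0.3442), θ = 196°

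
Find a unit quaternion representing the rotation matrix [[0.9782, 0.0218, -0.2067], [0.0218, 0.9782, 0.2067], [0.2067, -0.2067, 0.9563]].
0.989 - 0.1045i - 0.1045j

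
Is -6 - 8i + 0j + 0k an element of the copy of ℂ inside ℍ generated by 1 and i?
Yes. The quaternion -6 - 8i has j- and k-coefficients y = z = 0, so it lies in the complex subalgebra spanned by 1 and i.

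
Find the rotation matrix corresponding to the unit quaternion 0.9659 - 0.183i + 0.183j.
[[0.933, -0.067, 0.3535], [-0.067, 0.933, 0.3535], [-0.3535, -0.3535, 0.866]]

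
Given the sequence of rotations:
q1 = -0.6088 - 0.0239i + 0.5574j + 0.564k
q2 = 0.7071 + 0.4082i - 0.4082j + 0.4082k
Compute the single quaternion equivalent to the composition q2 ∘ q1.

q2 · q1 = -0.4234 - 0.7232i + 0.4027j + 0.3681k
-0.4234 - 0.7232i + 0.4027j + 0.3681k


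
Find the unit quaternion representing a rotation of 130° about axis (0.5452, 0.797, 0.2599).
0.4226 + 0.4941i + 0.7223j + 0.2355k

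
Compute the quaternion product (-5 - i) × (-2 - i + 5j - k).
9 + 7i - 26j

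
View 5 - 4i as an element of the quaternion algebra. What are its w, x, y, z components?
5 - 4i + 0j + 0k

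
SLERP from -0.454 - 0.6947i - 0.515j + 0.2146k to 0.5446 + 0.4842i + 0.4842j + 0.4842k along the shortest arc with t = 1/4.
-0.5044 - 0.6763i - 0.5356j + 0.0354k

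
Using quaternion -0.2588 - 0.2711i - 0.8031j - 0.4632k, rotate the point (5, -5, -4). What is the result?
(-7.241, -1.158, -3.497)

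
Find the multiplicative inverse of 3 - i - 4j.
0.1154 + 0.0385i + 0.1538j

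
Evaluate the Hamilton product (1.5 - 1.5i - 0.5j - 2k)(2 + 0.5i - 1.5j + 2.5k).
8 - 6.5i - 0.5j + 2.25k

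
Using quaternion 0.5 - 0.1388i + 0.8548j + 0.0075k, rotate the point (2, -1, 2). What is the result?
(1.027, -1.118, -2.588)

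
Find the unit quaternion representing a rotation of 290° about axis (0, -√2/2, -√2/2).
-0.8192 - 0.4056j - 0.4056k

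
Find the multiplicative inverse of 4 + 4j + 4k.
0.0833 - 0.0833j - 0.0833k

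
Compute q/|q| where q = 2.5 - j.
0.9285 - 0.3714j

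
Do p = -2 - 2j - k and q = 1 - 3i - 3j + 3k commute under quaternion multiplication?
No: pq = -5 - 3i + 7j - 13k ≠ -5 + 15i + j - k = qp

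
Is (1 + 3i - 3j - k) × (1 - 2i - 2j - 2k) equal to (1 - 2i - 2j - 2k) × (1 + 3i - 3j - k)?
No: pq = -1 + 5i + 3j - 15k ≠ -1 - 3i - 13j + 9k = qp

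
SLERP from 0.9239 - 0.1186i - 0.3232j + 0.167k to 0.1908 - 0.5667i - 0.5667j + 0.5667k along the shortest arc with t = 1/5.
0.8354 - 0.2363i - 0.4112j + 0.2777k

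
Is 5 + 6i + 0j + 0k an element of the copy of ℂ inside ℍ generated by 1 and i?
Yes. The quaternion 5 + 6i has j- and k-coefficients y = z = 0, so it lies in the complex subalgebra spanned by 1 and i.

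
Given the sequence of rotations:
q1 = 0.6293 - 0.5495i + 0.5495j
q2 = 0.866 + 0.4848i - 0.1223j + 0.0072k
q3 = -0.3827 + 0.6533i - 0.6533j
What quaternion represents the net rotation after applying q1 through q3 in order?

q2 · q1 = 0.8786 - 0.1747i + 0.3949j + 0.2037k
q3 · q2 · q1 = 0.0359 + 0.5078i - 0.8582j + 0.0659k
0.0359 + 0.5078i - 0.8582j + 0.0659k


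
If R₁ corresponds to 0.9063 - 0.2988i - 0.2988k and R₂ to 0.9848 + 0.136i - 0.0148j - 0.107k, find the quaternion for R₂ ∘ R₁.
0.9012 - 0.1666i + 0.0592j - 0.3957k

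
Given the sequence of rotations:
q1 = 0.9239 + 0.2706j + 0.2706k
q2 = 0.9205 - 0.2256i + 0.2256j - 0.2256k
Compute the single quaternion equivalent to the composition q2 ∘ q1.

q2 · q1 = 0.8504 - 0.0863i + 0.5186j - 0.0204k
0.8504 - 0.0863i + 0.5186j - 0.0204k


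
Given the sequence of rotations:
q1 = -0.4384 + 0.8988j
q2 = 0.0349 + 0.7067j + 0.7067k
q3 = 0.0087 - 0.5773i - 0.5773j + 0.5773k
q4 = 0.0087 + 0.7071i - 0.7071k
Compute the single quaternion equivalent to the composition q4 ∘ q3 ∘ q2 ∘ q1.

q2 · q1 = -0.6505 - 0.6352i - 0.2784j - 0.3098k
q3 · q2 · q1 = -0.3542 + 0.7096i - 0.1724j - 0.5842k
q4 · q3 · q2 · q1 = -0.9179 - 0.3662i - 0.0902j + 0.1235k
-0.9179 - 0.3662i - 0.0902j + 0.1235k


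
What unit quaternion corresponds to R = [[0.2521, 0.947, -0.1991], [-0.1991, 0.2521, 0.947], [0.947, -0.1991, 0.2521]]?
0.6626 - 0.4324i - 0.4324j - 0.4324k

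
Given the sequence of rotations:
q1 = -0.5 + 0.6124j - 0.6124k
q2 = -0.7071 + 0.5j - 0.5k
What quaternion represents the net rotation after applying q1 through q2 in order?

q2 · q1 = -0.2589 - 0.683j + 0.683k
-0.2589 - 0.683j + 0.683k


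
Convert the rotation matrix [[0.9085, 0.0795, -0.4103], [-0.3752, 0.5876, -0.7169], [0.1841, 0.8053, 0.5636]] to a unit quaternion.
0.8746 + 0.4351i - 0.1699j - 0.13k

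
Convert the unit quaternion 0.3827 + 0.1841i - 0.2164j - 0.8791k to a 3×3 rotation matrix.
[[-0.6393, 0.5932, -0.4893], [-0.7525, -0.6134, 0.2396], [-0.1581, 0.5214, 0.8386]]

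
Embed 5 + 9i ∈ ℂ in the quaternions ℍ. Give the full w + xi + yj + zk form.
5 + 9i + 0j + 0k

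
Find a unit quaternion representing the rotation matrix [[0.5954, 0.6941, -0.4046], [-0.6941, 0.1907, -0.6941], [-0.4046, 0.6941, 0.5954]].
0.7716 + 0.4498i - 0.4498k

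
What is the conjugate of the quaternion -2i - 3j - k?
2i + 3j + k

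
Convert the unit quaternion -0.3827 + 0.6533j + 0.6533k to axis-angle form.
axis = (0, √2/2, √2/2), θ = 5π/4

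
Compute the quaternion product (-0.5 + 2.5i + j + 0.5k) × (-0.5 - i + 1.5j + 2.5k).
i - 8j + 3.25k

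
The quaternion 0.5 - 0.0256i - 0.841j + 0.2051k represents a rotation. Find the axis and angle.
axis = (-0.0296, -0.9711, 0.2368), θ = 2π/3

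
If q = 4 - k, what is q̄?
4 + k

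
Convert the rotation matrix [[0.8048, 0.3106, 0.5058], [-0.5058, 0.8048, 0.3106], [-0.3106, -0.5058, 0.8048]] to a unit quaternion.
0.9239 - 0.2209i + 0.2209j - 0.2209k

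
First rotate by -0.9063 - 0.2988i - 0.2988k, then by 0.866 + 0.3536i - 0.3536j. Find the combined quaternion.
-0.6792 - 0.4736i + 0.4261j - 0.3644k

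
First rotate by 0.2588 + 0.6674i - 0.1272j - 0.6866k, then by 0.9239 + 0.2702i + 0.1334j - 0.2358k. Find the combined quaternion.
-0.0862 + 0.565i - 0.0548j - 0.8188k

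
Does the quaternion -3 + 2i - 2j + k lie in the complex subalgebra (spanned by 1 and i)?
No. The quaternion -3 + 2i - 2j + k has j-coefficient y = -2 and k-coefficient z = 1, not both zero, so it does not lie in the complex subalgebra spanned by 1 and i.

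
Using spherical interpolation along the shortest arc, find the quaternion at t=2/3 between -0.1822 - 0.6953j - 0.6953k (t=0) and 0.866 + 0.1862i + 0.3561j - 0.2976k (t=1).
-0.7818 - 0.1505i - 0.6008j - 0.0726k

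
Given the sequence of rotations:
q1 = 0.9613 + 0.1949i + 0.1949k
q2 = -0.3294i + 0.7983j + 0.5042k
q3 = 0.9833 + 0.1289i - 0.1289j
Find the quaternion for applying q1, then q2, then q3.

q2 · q1 = -0.0341 - 0.1611i + 0.9299j + 0.3291k
q3 · q2 · q1 = 0.1071 - 0.2052i + 0.8763j + 0.4227k
0.1071 - 0.2052i + 0.8763j + 0.4227k


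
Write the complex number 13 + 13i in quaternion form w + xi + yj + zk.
13 + 13i + 0j + 0k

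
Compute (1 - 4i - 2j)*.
1 + 4i + 2j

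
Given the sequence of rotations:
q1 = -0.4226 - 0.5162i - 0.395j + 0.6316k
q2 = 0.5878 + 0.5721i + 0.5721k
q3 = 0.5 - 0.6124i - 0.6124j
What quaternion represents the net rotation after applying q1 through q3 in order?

q2 · q1 = -0.3144 - 0.3192i - 0.8888j - 0.0965k
q3 · q2 · q1 = -0.897 + 0.092i - 0.311j + 0.3006k
-0.897 + 0.092i - 0.311j + 0.3006k


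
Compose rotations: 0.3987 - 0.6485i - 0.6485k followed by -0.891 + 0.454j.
-0.3552 + 0.2834i + 0.181j + 0.8722k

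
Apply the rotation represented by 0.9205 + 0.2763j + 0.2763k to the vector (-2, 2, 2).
(-1.389, 0.983, 3.017)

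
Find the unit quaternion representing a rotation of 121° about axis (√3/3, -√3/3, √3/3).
0.4924 + 0.5025i - 0.5025j + 0.5025k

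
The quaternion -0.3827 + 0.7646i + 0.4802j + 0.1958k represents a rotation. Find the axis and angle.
axis = (0.8276, 0.5198, 0.2119), θ = 5π/4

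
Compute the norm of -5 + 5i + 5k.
√75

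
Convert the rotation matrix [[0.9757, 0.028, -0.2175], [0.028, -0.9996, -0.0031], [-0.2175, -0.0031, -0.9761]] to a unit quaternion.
0.9939i + 0.0141j - 0.1094k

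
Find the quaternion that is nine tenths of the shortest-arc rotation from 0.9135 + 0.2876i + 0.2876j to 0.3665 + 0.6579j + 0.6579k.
0.4508 + 0.0344i + 0.6477j + 0.6133k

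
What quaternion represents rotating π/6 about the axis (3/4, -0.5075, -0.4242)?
0.9659 + 0.1941i - 0.1314j - 0.1098k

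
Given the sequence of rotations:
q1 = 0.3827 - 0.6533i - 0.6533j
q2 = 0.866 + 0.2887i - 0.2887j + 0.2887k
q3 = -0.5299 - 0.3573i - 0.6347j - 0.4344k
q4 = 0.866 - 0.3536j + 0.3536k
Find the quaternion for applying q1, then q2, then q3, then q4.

q2 · q1 = 0.3314 - 0.2667i - 0.8649j - 0.2667k
q3 · q2 · q1 = -0.9357 - 0.1835i + 0.2685j + 0.1371k
q4 · q3 · q2 · q1 = -0.7639 - 0.3023i + 0.4985j - 0.277k
-0.7639 - 0.3023i + 0.4985j - 0.277k


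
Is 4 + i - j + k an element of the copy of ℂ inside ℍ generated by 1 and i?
No. The quaternion 4 + i - j + k has j-coefficient y = -1 and k-coefficient z = 1, not both zero, so it does not lie in the complex subalgebra spanned by 1 and i.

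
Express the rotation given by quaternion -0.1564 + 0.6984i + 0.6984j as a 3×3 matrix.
[[0.0245, 0.9755, -0.2185], [0.9755, 0.0245, 0.2185], [0.2185, -0.2185, -0.9511]]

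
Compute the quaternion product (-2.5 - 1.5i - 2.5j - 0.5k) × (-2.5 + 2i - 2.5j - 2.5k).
1.75 + 3.75i + 7.75j + 16.25k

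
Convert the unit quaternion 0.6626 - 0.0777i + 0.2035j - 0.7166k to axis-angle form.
axis = (-0.1037, 0.2717, -0.9568), θ = 97°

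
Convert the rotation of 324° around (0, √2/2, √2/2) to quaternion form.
-0.9511 + 0.2185j + 0.2185k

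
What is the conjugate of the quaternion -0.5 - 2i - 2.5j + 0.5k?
-0.5 + 2i + 2.5j - 0.5k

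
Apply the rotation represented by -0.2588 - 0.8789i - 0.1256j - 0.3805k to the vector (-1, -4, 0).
(-0.774, 2.92, -2.806)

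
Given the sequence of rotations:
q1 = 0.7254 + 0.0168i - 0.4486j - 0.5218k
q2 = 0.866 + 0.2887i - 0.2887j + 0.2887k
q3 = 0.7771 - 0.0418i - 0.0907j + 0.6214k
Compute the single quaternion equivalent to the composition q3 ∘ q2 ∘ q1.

q2 · q1 = 0.6445 + 0.5041i - 0.4424j - 0.3671k
q3 · q2 · q1 = 0.7099 + 0.673i - 0.1043j + 0.1794k
0.7099 + 0.673i - 0.1043j + 0.1794k


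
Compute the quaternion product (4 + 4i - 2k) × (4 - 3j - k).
14 + 10i - 8j - 24k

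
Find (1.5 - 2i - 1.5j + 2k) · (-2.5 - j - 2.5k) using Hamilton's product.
-0.25 + 10.75i - 2.75j - 6.75k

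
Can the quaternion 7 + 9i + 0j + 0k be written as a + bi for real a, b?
Yes. The quaternion 7 + 9i has j- and k-coefficients y = z = 0, so it lies in the complex subalgebra spanned by 1 and i.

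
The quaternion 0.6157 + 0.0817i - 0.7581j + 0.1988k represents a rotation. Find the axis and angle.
axis = (0.1037, -0.9621, 0.2523), θ = 104°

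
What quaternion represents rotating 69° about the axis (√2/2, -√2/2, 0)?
0.8241 + 0.4005i - 0.4005j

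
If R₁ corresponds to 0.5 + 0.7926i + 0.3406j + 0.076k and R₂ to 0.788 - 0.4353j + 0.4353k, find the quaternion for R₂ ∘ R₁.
0.5092 + 0.4432i + 0.3958j + 0.6226k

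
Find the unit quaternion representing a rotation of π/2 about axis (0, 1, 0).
0.7071 + 0.7071j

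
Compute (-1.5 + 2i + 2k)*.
-1.5 - 2i - 2k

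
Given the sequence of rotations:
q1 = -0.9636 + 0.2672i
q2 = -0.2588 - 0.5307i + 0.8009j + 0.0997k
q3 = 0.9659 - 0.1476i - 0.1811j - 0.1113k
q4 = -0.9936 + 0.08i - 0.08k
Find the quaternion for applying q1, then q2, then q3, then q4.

q2 · q1 = 0.3912 + 0.4422i - 0.7451j - 0.3101k
q3 · q2 · q1 = 0.2737 + 0.3426i - 0.8855j - 0.153k
q4 · q3 · q2 · q1 = -0.3116 - 0.3894i + 0.8647j + 0.0593k
-0.3116 - 0.3894i + 0.8647j + 0.0593k


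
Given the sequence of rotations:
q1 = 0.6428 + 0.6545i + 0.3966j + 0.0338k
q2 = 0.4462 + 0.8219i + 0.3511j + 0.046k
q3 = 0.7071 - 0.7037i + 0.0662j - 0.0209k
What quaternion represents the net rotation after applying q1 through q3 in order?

q2 · q1 = -0.3919 + 0.814i + 0.405j + 0.1408k
q3 · q2 · q1 = 0.2718 + 0.8691i + 0.3425j - 0.2311k
0.2718 + 0.8691i + 0.3425j - 0.2311k


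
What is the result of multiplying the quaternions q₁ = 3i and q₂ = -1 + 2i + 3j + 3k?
-6 - 3i - 9j + 9k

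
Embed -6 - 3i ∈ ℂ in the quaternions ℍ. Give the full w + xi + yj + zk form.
-6 - 3i + 0j + 0k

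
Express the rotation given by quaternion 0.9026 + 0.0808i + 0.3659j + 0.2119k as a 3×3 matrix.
[[0.6424, -0.3234, 0.6948], [0.4417, 0.8971, 0.0092], [-0.6263, 0.3009, 0.7192]]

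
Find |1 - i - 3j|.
√11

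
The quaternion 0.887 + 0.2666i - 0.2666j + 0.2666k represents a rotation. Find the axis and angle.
axis = (√3/3, -√3/3, √3/3), θ = 55°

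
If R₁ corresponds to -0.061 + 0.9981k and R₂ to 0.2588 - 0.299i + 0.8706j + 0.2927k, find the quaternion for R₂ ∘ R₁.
-0.3079 + 0.8872i + 0.2453j + 0.2405k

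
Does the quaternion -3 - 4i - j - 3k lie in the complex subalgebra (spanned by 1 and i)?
No. The quaternion -3 - 4i - j - 3k has j-coefficient y = -1 and k-coefficient z = -3, not both zero, so it does not lie in the complex subalgebra spanned by 1 and i.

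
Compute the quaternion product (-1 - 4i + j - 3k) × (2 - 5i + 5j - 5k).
-42 + 7i - 8j - 16k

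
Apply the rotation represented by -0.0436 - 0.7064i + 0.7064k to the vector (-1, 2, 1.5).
(-1.376, -2.023, 1.124)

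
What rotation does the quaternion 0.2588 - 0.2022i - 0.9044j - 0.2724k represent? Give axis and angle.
axis = (-0.2093, -0.9363, -0.282), θ = 5π/6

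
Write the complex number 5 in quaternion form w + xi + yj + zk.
5 + 0i + 0j + 0k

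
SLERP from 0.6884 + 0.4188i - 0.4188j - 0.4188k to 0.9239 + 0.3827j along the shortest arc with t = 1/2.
0.9385 + 0.2438i - 0.021j - 0.2438k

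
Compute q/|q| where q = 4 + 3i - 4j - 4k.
0.5298 + 0.3974i - 0.5298j - 0.5298k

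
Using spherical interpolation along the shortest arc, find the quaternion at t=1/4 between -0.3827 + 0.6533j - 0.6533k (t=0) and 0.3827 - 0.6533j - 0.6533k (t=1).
-0.4738 + 0.8088j - 0.3485k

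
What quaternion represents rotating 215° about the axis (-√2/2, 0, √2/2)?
-0.3007 - 0.6744i + 0.6744k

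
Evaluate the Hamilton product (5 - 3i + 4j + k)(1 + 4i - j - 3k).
24 + 6i - 6j - 27k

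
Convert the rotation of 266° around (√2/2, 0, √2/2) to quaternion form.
-0.682 + 0.5171i + 0.5171k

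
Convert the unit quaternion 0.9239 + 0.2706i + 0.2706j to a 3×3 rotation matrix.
[[0.8536, 0.1464, 0.5], [0.1464, 0.8536, -0.5], [-0.5, 0.5, 0.7071]]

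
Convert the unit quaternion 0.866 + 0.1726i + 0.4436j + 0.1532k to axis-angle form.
axis = (0.3452, 0.8871, 0.3064), θ = π/3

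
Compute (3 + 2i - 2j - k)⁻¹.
0.1667 - 0.1111i + 0.1111j + 0.0556k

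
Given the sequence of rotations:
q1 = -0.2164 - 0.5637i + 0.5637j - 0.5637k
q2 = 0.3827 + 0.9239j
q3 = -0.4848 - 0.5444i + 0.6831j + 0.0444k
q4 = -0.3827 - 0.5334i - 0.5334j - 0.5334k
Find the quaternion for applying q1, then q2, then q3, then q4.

q2 · q1 = -0.6036 - 0.7365i + 0.0158j + 0.3051k
q3 · q2 · q1 = -0.1327 + 0.8934i - 0.2866j + 0.3198k
q4 · q3 · q2 · q1 = 0.545 - 0.5946i - 0.1255j + 0.5778k
0.545 - 0.5946i - 0.1255j + 0.5778k


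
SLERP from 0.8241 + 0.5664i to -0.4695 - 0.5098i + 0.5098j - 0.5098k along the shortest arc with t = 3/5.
0.6677 + 0.58i - 0.3299j + 0.3299k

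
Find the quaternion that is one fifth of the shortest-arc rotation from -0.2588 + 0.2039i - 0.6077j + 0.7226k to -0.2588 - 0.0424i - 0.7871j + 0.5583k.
-0.2613 + 0.1557i - 0.6502j + 0.6962k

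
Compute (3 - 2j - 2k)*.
3 + 2j + 2k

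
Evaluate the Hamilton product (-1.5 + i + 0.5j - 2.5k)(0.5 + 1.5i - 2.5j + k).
1.5 - 7.5i - 0.75j - 6k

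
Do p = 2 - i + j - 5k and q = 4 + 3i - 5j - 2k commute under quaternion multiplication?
No: pq = 6 - 25i - 23j - 22k ≠ 6 + 29i + 11j - 26k = qp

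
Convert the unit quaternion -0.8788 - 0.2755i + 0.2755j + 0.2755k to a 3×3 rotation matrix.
[[0.6964, 0.3324, -0.636], [-0.636, 0.6964, -0.3324], [0.3324, 0.636, 0.6964]]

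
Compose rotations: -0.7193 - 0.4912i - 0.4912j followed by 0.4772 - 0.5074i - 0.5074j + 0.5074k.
-0.8417 + 0.3798i - 0.1187j - 0.365k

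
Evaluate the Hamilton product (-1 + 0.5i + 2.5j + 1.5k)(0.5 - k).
1 - 2.25i + 1.75j + 1.75k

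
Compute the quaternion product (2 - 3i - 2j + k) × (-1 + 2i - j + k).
1 + 6i + 5j + 8k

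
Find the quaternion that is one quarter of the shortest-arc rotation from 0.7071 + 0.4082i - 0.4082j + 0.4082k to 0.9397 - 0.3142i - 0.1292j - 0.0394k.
0.842 + 0.2374i - 0.3661j + 0.3172k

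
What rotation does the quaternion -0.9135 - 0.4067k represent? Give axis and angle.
axis = (0, 0, -1), θ = 312°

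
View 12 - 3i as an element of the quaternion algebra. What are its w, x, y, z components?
12 - 3i + 0j + 0k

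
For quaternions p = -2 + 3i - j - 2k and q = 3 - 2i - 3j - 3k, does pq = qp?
No: pq = -9 + 10i + 16j - 11k ≠ -9 + 16i - 10j + 11k = qp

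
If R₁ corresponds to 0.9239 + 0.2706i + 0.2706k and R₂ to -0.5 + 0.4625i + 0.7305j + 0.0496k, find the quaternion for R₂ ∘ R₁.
-0.6005 + 0.4897i + 0.5632j - 0.2871k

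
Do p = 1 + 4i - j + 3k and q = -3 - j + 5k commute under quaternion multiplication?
No: pq = -19 - 14i - 18j - 8k ≠ -19 - 10i + 22j = qp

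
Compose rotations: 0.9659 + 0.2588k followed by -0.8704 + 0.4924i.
-0.8407 + 0.4756i - 0.1274j - 0.2253k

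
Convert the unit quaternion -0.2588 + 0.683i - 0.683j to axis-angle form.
axis = (√2/2, -√2/2, 0), θ = 7π/6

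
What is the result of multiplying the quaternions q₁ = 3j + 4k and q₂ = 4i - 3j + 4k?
-7 + 24i + 16j - 12k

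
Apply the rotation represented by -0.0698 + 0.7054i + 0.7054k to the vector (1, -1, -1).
(-1.089, 0.793, 1.089)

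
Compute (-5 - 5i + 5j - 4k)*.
-5 + 5i - 5j + 4k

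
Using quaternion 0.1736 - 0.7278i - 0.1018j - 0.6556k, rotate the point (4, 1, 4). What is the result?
(4.53, 0.308, 3.519)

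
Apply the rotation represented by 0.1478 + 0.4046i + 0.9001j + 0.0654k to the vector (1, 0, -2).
(-1.267, 0.751, 1.682)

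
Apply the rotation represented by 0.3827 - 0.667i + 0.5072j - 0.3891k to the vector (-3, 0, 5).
(3.988, 3.502, -2.414)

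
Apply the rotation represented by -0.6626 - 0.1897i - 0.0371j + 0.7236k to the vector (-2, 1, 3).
(0.397, 0.855, 3.621)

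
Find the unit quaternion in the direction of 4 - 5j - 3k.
0.5657 - 0.7071j - 0.4243k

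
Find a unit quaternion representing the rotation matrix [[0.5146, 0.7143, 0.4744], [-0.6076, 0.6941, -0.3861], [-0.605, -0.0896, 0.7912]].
0.866 + 0.0856i + 0.3116j - 0.3816k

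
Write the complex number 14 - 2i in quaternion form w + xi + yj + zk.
14 - 2i + 0j + 0k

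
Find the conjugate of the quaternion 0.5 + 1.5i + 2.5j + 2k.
0.5 - 1.5i - 2.5j - 2k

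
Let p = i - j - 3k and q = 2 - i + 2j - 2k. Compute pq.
-3 + 10i + 3j - 5k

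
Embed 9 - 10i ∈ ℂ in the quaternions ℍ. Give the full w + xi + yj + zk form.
9 - 10i + 0j + 0k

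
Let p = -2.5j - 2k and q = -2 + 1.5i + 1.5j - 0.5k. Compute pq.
2.75 + 4.25i + 2j + 7.75k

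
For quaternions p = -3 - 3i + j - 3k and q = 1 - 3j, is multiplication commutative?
No: pq = -12i + 10j + 6k ≠ 6i + 10j - 12k = qp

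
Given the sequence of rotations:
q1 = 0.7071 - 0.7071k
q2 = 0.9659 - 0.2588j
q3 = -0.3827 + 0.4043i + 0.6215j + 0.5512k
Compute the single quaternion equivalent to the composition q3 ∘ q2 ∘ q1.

q2 · q1 = 0.683 + 0.183i - 0.183j - 0.683k
q3 · q2 · q1 = 0.1548 - 0.1175i + 0.8715j + 0.4501k
0.1548 - 0.1175i + 0.8715j + 0.4501k


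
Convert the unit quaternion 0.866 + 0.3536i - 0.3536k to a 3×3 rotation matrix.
[[0.7499, 0.6124, -0.2501], [-0.6124, 0.4999, -0.6124], [-0.2501, 0.6124, 0.7499]]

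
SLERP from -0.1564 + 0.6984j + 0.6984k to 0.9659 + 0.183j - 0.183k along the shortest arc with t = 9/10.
-0.9577 - 0.0773j + 0.2771k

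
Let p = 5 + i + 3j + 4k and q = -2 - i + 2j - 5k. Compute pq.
5 - 30i + 5j - 28k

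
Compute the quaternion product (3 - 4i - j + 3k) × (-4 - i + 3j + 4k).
-25 + 26j - 13k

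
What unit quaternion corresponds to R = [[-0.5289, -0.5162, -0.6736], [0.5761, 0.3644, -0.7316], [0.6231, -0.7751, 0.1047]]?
-0.4848 + 0.0224i + 0.6687j - 0.5633k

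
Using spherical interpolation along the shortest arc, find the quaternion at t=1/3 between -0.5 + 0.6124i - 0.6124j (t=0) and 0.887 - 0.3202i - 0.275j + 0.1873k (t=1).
-0.7281 + 0.5858i - 0.348j - 0.0748k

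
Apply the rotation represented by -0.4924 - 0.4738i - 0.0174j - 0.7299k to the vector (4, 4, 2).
(-1.656, 0.001, 5.767)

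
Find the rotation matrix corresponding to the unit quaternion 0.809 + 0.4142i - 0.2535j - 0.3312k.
[[0.6521, 0.3259, -0.6845], [-0.7459, 0.4375, -0.5023], [0.1358, 0.8381, 0.5284]]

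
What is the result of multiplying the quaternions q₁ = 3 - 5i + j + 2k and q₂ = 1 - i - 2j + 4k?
-8 + 13j + 25k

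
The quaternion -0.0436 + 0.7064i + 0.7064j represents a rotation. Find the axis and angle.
axis = (√2/2, √2/2, 0), θ = 185°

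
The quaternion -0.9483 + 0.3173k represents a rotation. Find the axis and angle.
axis = (0, 0, 1), θ = 323°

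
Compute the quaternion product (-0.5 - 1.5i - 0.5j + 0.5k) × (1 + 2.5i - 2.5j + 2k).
1 - 2.5i + 5j + 4.5k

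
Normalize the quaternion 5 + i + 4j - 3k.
0.7001 + 0.14i + 0.5601j - 0.4201k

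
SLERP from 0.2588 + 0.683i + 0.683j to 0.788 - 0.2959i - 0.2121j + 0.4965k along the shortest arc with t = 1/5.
0.0136 + 0.7118i + 0.6879j - 0.1413k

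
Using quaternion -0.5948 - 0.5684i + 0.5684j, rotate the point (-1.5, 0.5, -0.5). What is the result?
(-0.516, 1.484, -0.53)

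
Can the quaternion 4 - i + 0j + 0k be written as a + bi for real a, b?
Yes. The quaternion 4 - i has j- and k-coefficients y = z = 0, so it lies in the complex subalgebra spanned by 1 and i.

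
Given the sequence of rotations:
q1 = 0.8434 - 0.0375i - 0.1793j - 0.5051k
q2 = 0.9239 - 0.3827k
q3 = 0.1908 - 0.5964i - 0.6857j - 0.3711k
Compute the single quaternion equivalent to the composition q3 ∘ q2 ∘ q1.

q2 · q1 = 0.5859 - 0.1033i - 0.1513j - 0.7894k
q3 · q2 · q1 = -0.3465 + 0.116i - 0.8631j - 0.3486k
-0.3465 + 0.116i - 0.8631j - 0.3486k


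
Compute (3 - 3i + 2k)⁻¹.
0.1364 + 0.1364i - 0.0909k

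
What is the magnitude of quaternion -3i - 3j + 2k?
√22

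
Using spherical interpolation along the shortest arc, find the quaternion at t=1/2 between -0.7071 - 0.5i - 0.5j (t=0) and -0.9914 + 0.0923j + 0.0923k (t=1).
-0.9336 - 0.2748i - 0.2241j + 0.0507k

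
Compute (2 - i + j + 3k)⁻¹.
0.1333 + 0.0667i - 0.0667j - 0.2k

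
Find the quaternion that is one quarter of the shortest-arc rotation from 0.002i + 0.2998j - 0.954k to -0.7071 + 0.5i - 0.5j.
0.2488 - 0.1741i + 0.4413j - 0.8444k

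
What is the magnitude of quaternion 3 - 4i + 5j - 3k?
√59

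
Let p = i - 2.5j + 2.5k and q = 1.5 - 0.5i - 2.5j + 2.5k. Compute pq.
-12 + 1.5i - 7.5j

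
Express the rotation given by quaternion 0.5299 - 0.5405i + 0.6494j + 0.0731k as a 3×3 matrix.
[[0.1459, -0.7795, 0.6092], [-0.6245, 0.405, 0.6678], [-0.7673, -0.4779, -0.4277]]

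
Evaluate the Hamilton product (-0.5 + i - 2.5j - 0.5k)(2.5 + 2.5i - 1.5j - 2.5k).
-8.75 + 6.75i - 4.25j + 4.75k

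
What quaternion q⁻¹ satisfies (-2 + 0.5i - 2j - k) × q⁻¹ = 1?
-0.2162 - 0.0541i + 0.2162j + 0.1081k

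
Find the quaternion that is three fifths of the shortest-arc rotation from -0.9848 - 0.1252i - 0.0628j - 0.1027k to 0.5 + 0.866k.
-0.7809 - 0.0571i - 0.0286j - 0.6214k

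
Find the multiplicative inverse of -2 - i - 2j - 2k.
-0.1538 + 0.0769i + 0.1538j + 0.1538k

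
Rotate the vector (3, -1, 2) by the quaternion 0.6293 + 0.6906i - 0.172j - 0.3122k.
(0.787, -3.266, -1.647)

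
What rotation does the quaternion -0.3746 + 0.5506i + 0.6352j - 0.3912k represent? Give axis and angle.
axis = (0.5938, 0.6851, -0.4219), θ = 224°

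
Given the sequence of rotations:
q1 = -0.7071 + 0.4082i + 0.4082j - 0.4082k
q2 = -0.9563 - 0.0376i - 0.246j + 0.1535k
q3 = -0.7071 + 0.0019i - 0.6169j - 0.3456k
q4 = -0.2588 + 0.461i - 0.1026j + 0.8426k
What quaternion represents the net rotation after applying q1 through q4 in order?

q2 · q1 = 0.8546 - 0.326i - 0.1691j + 0.3669k
q3 · q2 · q1 = -0.5812 - 0.0526i - 0.2957j - 0.7562k
q4 · q3 · q2 · q1 = 0.7815 + 0.0724i + 0.4404j - 0.4357k
0.7815 + 0.0724i + 0.4404j - 0.4357k


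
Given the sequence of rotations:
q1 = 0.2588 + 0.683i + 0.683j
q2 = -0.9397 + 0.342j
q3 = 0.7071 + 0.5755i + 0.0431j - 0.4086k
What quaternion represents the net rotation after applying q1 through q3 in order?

q2 · q1 = -0.4768 - 0.6418i - 0.5533j - 0.2336k
q3 · q2 · q1 = -0.0394 - 0.9644i - 0.0151j - 0.2611k
-0.0394 - 0.9644i - 0.0151j - 0.2611k


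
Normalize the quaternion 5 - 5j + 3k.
0.6509 - 0.6509j + 0.3906k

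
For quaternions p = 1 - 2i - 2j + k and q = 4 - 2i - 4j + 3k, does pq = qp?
No: pq = -11 - 12i - 8j + 11k ≠ -11 - 8i - 16j + 3k = qp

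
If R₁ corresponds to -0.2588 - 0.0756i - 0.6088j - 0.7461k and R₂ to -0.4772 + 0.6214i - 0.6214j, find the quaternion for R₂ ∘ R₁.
-0.2078 + 0.3389i + 0.915j - 0.0692k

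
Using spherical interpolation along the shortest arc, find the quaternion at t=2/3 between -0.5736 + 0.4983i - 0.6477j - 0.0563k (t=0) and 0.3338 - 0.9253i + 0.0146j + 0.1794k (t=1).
-0.4504 + 0.844i - 0.2504j - 0.1487k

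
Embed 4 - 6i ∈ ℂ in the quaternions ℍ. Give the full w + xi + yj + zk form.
4 - 6i + 0j + 0k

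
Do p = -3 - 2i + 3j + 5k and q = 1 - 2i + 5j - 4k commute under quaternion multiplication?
No: pq = -2 - 33i - 30j + 13k ≠ -2 + 41i + 6j + 21k = qp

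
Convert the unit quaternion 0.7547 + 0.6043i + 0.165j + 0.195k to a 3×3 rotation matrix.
[[0.8695, -0.0949, 0.4847], [0.4938, 0.1936, -0.8478], [-0.0134, 0.9765, 0.2152]]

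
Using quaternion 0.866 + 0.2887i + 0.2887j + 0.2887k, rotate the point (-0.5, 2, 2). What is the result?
(0.333, 0.333, 2.833)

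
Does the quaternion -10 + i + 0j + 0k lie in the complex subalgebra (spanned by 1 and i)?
Yes. The quaternion -10 + i has j- and k-coefficients y = z = 0, so it lies in the complex subalgebra spanned by 1 and i.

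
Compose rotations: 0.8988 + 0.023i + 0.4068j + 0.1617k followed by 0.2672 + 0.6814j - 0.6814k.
0.0731 + 0.3935i + 0.7055j - 0.5849k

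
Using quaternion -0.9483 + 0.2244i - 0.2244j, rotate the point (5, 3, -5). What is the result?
(2.066, 0.066, -7.398)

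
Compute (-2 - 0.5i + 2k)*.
-2 + 0.5i - 2k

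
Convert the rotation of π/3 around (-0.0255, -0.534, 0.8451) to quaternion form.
0.866 - 0.0127i - 0.267j + 0.4225k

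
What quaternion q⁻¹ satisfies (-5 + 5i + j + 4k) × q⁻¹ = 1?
-0.0746 - 0.0746i - 0.0149j - 0.0597k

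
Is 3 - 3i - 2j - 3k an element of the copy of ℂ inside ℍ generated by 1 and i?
No. The quaternion 3 - 3i - 2j - 3k has j-coefficient y = -2 and k-coefficient z = -3, not both zero, so it does not lie in the complex subalgebra spanned by 1 and i.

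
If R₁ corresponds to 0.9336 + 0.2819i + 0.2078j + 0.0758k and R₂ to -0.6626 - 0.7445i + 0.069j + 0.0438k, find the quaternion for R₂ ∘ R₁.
-0.4264 - 0.8857i - 0.0045j - 0.1835k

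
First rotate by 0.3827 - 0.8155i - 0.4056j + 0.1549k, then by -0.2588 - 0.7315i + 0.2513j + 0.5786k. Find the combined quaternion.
-0.6833 + 0.2047i - 0.1574j + 0.683k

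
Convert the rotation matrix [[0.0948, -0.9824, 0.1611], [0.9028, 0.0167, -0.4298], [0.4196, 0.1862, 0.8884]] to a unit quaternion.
0.7071 + 0.2178i - 0.0914j + 0.6665k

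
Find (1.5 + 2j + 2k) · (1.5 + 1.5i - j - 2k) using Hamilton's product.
8.25 + 0.25i + 4.5j - 3k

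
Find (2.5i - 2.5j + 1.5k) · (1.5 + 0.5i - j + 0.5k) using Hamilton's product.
-4.5 + 4i - 4.25j + k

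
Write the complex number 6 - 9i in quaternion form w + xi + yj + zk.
6 - 9i + 0j + 0k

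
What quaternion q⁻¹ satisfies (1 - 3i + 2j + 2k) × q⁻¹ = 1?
0.0556 + 0.1667i - 0.1111j - 0.1111k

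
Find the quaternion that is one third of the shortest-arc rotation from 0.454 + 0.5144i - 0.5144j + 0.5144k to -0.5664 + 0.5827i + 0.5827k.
0.1127 + 0.6437i - 0.3981j + 0.6437k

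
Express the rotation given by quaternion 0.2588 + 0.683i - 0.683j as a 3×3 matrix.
[[0.067, -0.933, -0.3535], [-0.933, 0.067, -0.3535], [0.3535, 0.3535, -0.866]]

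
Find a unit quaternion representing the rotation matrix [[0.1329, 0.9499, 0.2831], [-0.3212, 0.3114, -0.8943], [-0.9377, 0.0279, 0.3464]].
0.6691 + 0.3446i + 0.4561j - 0.4749k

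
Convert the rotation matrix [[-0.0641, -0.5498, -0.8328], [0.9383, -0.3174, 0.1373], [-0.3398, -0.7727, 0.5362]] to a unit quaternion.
0.5373 - 0.4234i - 0.2294j + 0.6924k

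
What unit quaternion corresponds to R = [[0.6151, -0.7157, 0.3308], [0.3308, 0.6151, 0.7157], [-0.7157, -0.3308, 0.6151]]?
0.8434 - 0.3102i + 0.3102j + 0.3102k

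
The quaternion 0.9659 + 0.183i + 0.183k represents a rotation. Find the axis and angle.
axis = (√2/2, 0, √2/2), θ = π/6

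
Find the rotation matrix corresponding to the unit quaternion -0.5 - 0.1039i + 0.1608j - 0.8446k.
[[-0.4784, -0.878, 0.0147], [0.8112, -0.4483, -0.3755], [0.3363, -0.1677, 0.9267]]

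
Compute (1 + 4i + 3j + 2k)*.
1 - 4i - 3j - 2k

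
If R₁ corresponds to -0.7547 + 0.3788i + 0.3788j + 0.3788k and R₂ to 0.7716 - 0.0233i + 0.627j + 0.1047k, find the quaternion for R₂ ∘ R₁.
-0.8507 + 0.5077i - 0.1324j - 0.0331k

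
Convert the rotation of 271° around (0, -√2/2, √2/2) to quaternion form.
-0.7133 - 0.4956j + 0.4956k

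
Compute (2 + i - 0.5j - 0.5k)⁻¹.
0.3636 - 0.1818i + 0.0909j + 0.0909k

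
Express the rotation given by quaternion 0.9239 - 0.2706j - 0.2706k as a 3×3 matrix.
[[0.7071, 0.5, -0.5], [-0.5, 0.8536, 0.1464], [0.5, 0.1464, 0.8536]]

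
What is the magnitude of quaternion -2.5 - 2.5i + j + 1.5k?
3.969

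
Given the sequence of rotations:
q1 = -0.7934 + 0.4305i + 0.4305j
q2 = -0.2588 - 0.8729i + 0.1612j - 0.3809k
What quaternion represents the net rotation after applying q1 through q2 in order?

q2 · q1 = 0.5117 + 0.7451i - 0.4033j - 0.143k
0.5117 + 0.7451i - 0.4033j - 0.143k


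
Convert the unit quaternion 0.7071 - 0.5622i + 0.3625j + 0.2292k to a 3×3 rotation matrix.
[[0.6321, -0.7317, 0.2549], [-0.0835, 0.2628, 0.9612], [-0.7704, -0.6289, 0.105]]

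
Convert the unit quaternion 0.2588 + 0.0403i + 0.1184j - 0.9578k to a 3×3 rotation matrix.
[[-0.8628, 0.5053, -0.0159], [-0.4862, -0.838, -0.2477], [-0.1385, -0.2059, 0.9687]]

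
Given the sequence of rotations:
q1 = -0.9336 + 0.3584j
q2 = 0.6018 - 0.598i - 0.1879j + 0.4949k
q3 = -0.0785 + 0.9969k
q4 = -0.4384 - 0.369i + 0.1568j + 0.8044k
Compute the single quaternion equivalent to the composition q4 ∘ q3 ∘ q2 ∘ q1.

q2 · q1 = -0.4945 + 0.3809i + 0.3911j - 0.6764k
q3 · q2 · q1 = 0.7131 - 0.4198i + 0.349j - 0.4399k
q4 · q3 · q2 · q1 = -0.1684 - 0.4288i - 0.5412j + 0.7035k
-0.1684 - 0.4288i - 0.5412j + 0.7035k


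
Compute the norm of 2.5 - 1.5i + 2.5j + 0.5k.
√15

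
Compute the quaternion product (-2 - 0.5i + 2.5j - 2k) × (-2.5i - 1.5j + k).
4.5 + 4.5i + 8.5j + 5k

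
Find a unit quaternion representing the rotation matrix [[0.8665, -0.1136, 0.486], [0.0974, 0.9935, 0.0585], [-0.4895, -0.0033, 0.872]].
0.9659 - 0.016i + 0.2525j + 0.0546k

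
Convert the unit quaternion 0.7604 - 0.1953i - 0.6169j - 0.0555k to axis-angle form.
axis = (-0.3007, -0.9499, -0.0855), θ = 81°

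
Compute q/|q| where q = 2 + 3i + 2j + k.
0.4714 + 0.7071i + 0.4714j + 0.2357k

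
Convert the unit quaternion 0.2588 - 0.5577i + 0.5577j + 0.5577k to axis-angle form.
axis = (-√3/3, √3/3, √3/3), θ = 5π/6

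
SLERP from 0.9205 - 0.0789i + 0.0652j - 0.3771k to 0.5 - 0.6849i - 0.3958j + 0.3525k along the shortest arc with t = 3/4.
0.7136 - 0.6016i - 0.3124j + 0.1768k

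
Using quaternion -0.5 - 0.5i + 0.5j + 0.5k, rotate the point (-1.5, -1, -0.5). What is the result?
(0.5, 1.5, -1)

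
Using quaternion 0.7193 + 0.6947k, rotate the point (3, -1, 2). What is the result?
(1.104, 2.963, 2)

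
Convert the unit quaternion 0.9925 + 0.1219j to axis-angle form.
axis = (0, 1, 0), θ = 14°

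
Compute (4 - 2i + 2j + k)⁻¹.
0.16 + 0.08i - 0.08j - 0.04k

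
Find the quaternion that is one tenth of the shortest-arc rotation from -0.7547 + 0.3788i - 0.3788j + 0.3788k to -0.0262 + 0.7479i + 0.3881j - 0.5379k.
-0.7365 + 0.2581i - 0.4306j + 0.4534k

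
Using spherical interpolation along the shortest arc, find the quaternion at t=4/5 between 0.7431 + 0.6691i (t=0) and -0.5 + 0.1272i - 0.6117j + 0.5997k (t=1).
0.6423 + 0.0635i + 0.5454j - 0.5347k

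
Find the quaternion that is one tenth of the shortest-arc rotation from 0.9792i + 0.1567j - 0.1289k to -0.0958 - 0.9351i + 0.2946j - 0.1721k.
0.0101 + 0.9888i + 0.1114j - 0.0991k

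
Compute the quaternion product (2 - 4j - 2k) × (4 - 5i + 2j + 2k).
20 - 14i - 2j - 24k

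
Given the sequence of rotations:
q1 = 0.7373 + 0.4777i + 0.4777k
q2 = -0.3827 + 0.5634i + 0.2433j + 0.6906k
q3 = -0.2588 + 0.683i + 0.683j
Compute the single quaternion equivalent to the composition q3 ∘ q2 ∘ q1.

q2 · q1 = -0.8812 + 0.3488i + 0.2401j + 0.2101k
q3 · q2 · q1 = -0.1742 - 0.5486i - 0.8075j - 0.1286k
-0.1742 - 0.5486i - 0.8075j - 0.1286k


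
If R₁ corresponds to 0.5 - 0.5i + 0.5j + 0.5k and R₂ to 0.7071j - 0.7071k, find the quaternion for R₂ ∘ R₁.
0.7071i + 0.7071j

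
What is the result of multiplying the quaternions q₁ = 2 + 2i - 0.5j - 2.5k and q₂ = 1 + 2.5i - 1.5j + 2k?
1.25 + 2.25i - 13.75j - 0.25k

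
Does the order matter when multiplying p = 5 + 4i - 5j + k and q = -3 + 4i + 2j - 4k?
Yes: pq = -17 + 26i + 45j + 5k ≠ -17 - 10i + 5j - 51k = qp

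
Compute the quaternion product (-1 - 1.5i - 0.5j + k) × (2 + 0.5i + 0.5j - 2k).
1 - 3i - 4j + 3.5k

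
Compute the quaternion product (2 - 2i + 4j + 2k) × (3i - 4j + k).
20 + 18i - 2k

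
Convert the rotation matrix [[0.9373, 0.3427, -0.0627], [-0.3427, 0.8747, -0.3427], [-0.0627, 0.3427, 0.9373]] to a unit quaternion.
0.9682 + 0.177i - 0.177k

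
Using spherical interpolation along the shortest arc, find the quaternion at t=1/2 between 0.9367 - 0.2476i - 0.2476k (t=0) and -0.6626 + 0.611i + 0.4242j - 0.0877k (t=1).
0.8548 - 0.4589i - 0.2267j - 0.0855k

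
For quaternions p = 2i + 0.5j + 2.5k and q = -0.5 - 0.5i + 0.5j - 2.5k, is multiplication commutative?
No: pq = 7 - 3.5i + 3.5j ≠ 7 + 1.5i - 4j - 2.5k = qp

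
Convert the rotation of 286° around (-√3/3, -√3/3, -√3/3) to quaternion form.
-0.7986 - 0.3475i - 0.3475j - 0.3475k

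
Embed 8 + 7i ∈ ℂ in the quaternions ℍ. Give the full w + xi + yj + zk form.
8 + 7i + 0j + 0k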